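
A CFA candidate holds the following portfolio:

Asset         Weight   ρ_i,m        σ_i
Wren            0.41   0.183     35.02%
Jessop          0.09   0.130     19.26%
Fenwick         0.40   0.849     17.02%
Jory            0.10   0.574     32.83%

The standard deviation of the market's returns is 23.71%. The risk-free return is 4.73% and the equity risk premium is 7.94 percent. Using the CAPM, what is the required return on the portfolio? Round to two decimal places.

8.25%

β_Wren = 0.183 × 35.02% / 23.71% = 0.2703
β_Jessop = 0.130 × 19.26% / 23.71% = 0.1056
β_Fenwick = 0.849 × 17.02% / 23.71% = 0.6094
β_Jory = 0.574 × 32.83% / 23.71% = 0.7948
β_P = Σ w_i β_i = 0.41×0.2703 + 0.09×0.1056 + 0.40×0.6094 + 0.10×0.7948 = 0.4436
E(R_P) = R_f + β_P × MRP = 4.73% + 0.4436 × 7.94% = 8.25%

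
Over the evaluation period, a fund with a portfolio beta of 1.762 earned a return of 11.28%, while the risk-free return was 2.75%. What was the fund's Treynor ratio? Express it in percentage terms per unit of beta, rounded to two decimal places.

Treynor = (R_P − R_f) / β_P = (11.28% − 2.75%) / 1.7620 = 8.53% / 1.7620 = 4.84%

4.84%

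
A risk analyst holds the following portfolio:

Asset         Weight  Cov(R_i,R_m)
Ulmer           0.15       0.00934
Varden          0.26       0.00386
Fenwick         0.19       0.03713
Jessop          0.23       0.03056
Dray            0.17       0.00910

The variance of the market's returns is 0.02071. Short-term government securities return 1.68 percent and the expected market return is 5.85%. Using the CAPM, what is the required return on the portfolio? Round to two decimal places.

β_Ulmer = 0.00934 / 0.02071 = 0.4510
β_Varden = 0.00386 / 0.02071 = 0.1864
β_Fenwick = 0.03713 / 0.02071 = 1.7929
β_Jessop = 0.03056 / 0.02071 = 1.4756
β_Dray = 0.00910 / 0.02071 = 0.4394
β_P = Σ w_i β_i = 0.15×0.4510 + 0.26×0.1864 + 0.19×1.7929 + 0.23×1.4756 + 0.17×0.4394 = 0.8709
MRP = 5.85% − 1.68% = 4.17%
E(R_P) = R_f + β_P × MRP = 1.68% + 0.8709 × 4.17% = 5.31%

5.31%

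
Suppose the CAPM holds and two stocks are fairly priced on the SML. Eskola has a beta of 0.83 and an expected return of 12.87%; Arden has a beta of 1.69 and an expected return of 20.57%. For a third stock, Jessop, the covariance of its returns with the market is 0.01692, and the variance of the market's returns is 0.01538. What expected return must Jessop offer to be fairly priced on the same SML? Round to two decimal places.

15.29%

MRP = (20.57% − 12.87%) / (1.69 − 0.83) = 8.9535%
R_f = 12.87% − 0.83 × 8.9535% = 5.4386%
β_Jessop = Cov / Var(R_m) = 0.01692 / 0.01538 = 1.1001
E(R_Jessop) = R_f + β × MRP = 5.4386% + 1.1001 × 8.9535% = 15.29%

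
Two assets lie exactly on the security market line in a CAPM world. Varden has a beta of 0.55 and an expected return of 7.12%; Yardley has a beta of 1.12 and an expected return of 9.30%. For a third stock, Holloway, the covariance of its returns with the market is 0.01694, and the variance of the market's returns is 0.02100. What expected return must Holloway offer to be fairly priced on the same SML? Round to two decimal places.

MRP = (9.30% − 7.12%) / (1.12 − 0.55) = 3.8246%
R_f = 7.12% − 0.55 × 3.8246% = 5.0165%
β_Holloway = Cov / Var(R_m) = 0.01694 / 0.02100 = 0.8067
E(R_Holloway) = R_f + β × MRP = 5.0165% + 0.8067 × 3.8246% = 8.10%

8.10%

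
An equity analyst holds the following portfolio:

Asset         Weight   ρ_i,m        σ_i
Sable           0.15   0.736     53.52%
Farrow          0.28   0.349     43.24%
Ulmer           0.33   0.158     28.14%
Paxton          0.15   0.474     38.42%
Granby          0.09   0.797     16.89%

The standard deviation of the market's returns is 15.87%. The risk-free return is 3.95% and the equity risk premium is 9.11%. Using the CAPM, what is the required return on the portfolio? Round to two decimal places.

12.87%

β_Sable = 0.736 × 53.52% / 15.87% = 2.4821
β_Farrow = 0.349 × 43.24% / 15.87% = 0.9509
β_Ulmer = 0.158 × 28.14% / 15.87% = 0.2802
β_Paxton = 0.474 × 38.42% / 15.87% = 1.1475
β_Granby = 0.797 × 16.89% / 15.87% = 0.8482
β_P = Σ w_i β_i = 0.15×2.4821 + 0.28×0.9509 + 0.33×0.2802 + 0.15×1.1475 + 0.09×0.8482 = 0.9795
E(R_P) = R_f + β_P × MRP = 3.95% + 0.9795 × 9.11% = 12.87%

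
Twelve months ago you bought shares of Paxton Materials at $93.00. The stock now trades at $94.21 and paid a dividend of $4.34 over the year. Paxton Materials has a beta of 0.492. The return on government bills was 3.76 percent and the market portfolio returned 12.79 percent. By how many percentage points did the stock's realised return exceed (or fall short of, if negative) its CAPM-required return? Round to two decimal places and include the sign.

Realised HPR = (P1 + D1 − P0) / P0 = (94.21 + 4.34 − 93.00) / 93.00 = 5.55 / 93.00 = 5.9677%
MRP = 12.79% − 3.76% = 9.03%
CAPM required = R_f + β·MRP = 3.76% + 0.492 × 9.03% = 8.20276%
α = realised − required = 5.9677% − 8.20276% = -2.24%

-2.24%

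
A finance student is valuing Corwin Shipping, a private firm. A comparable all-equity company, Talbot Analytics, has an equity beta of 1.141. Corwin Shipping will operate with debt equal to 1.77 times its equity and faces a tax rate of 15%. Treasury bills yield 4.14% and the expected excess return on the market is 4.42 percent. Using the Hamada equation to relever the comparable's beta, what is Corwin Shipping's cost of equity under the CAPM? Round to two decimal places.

16.77%

β_L = β_U × [1 + (1 − t)(D/E)] = 1.141 × [1 + (1 − 0.15) × 1.77]
    = 1.141 × [1 + 0.85 × 1.77] = 1.141 × 2.5045 = 2.8576
E(R) = R_f + β_L × MRP = 4.14% + 2.8576 × 4.42% = 16.77%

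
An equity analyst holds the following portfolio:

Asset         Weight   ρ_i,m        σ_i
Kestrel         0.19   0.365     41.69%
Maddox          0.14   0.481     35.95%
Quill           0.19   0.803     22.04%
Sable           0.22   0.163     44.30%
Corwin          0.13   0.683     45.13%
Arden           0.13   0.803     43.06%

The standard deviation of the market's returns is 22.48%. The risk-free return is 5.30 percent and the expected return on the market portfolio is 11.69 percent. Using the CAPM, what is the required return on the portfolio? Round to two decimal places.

10.63%

β_Kestrel = 0.365 × 41.69% / 22.48% = 0.6769
β_Maddox = 0.481 × 35.95% / 22.48% = 0.7692
β_Quill = 0.803 × 22.04% / 22.48% = 0.7873
β_Sable = 0.163 × 44.30% / 22.48% = 0.3212
β_Corwin = 0.683 × 45.13% / 22.48% = 1.3712
β_Arden = 0.803 × 43.06% / 22.48% = 1.5381
β_P = Σ w_i β_i = 0.19×0.6769 + 0.14×0.7692 + 0.19×0.7873 + 0.22×0.3212 + 0.13×1.3712 + 0.13×1.5381 = 0.8348
MRP = 11.69% − 5.30% = 6.39%
E(R_P) = R_f + β_P × MRP = 5.30% + 0.8348 × 6.39% = 10.63%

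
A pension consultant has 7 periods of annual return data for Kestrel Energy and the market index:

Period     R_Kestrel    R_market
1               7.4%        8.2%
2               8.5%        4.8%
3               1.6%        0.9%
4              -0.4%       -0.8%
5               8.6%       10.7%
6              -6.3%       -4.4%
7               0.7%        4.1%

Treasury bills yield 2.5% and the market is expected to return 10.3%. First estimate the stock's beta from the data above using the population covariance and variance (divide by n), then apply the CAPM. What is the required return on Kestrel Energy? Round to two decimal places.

Mean R_i = (7.4 + 8.5 + 1.6 − 0.4 + 8.6 − 6.3 + 0.7) / 7 = 2.8714%
Mean R_m = (8.2 + 4.8 + 0.9 − 0.8 + 10.7 − 4.4 + 4.1) / 7 = 3.3571%
Σ(R_i − R̄_i)(R_m − R̄_m) = 158.3714  ⇒  Cov = 158.3714 / 7 = 22.6245
Σ(R_m − R̄_m)² = 163.4971  ⇒  Var(R_m) = 163.4971 / 7 = 23.3567
β = Cov / Var(R_m) = 22.6245 / 23.3567 = 0.9687
MRP = 10.3% − 2.5% = 7.80%
E(R) = R_f + β × MRP = 2.5% + 0.9687 × 7.8% = 10.06%

10.06%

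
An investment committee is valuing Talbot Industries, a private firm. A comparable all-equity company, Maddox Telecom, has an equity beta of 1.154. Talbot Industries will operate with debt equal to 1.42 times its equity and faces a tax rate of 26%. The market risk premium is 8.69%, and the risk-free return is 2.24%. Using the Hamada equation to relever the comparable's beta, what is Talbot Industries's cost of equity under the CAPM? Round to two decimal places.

β_L = β_U × [1 + (1 − t)(D/E)] = 1.154 × [1 + (1 − 0.26) × 1.42]
    = 1.154 × [1 + 0.74 × 1.42] = 1.154 × 2.0508 = 2.3666
E(R) = R_f + β_L × MRP = 2.24% + 2.3666 × 8.69% = 22.81%

22.81%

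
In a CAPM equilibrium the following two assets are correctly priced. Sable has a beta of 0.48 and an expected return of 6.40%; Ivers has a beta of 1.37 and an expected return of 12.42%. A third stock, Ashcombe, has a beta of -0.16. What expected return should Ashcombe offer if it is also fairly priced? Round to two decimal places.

2.07%

MRP (SML slope) = (12.42% − 6.40%) / (1.37 − 0.48) = 6.02% / 0.89 = 6.7640%
R_f (intercept) = 6.40% − 0.48 × 6.7640% = 3.1533%
E(R_Ashcombe) = R_f + β × MRP = 3.1533% + -0.16 × 6.7640% = 2.07%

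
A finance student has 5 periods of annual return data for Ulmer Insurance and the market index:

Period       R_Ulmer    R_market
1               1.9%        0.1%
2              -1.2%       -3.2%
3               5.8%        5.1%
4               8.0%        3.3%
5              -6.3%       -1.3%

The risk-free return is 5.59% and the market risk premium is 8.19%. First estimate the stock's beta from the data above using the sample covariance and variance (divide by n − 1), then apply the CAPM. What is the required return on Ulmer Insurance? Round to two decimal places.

16.65%

Mean R_i = (1.9 − 1.2 + 5.8 + 8.0 − 6.3) / 5 = 1.6400%
Mean R_m = (0.1 − 3.2 + 5.1 + 3.3 − 1.3) / 5 = 0.8000%
Σ(R_i − R̄_i)(R_m − R̄_m) = 61.6400  ⇒  Cov = 61.6400 / 4 = 15.4100
Σ(R_m − R̄_m)² = 45.6400  ⇒  Var(R_m) = 45.6400 / 4 = 11.4100
β = Cov / Var(R_m) = 15.4100 / 11.4100 = 1.3506
E(R) = R_f + β × MRP = 5.59% + 1.3506 × 8.19% = 16.65%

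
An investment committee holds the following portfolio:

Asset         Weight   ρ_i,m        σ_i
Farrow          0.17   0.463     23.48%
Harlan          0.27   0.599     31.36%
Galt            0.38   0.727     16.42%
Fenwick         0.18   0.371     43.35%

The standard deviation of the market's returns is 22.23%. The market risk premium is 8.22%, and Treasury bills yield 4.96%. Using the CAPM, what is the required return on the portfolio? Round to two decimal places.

β_Farrow = 0.463 × 23.48% / 22.23% = 0.4890
β_Harlan = 0.599 × 31.36% / 22.23% = 0.8450
β_Galt = 0.727 × 16.42% / 22.23% = 0.5370
β_Fenwick = 0.371 × 43.35% / 22.23% = 0.7235
β_P = Σ w_i β_i = 0.17×0.4890 + 0.27×0.8450 + 0.38×0.5370 + 0.18×0.7235 = 0.6456
E(R_P) = R_f + β_P × MRP = 4.96% + 0.6456 × 8.22% = 10.27%

10.27%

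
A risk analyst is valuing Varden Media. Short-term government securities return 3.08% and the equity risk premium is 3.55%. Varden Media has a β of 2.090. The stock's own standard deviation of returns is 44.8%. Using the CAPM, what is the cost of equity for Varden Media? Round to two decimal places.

E(R) = R_f + β × MRP = 3.08% + 2.090 × 3.55% = 10.50%

10.50%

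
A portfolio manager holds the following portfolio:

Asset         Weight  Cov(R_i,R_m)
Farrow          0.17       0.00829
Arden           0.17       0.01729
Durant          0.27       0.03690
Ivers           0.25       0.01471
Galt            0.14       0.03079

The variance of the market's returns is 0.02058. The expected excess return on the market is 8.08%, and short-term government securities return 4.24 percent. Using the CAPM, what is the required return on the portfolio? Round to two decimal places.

13.00%

β_Farrow = 0.00829 / 0.02058 = 0.4028
β_Arden = 0.01729 / 0.02058 = 0.8401
β_Durant = 0.03690 / 0.02058 = 1.7930
β_Ivers = 0.01471 / 0.02058 = 0.7148
β_Galt = 0.03079 / 0.02058 = 1.4961
β_P = Σ w_i β_i = 0.17×0.4028 + 0.17×0.8401 + 0.27×1.7930 + 0.25×0.7148 + 0.14×1.4961 = 1.0836
E(R_P) = R_f + β_P × MRP = 4.24% + 1.0836 × 8.08% = 13.00%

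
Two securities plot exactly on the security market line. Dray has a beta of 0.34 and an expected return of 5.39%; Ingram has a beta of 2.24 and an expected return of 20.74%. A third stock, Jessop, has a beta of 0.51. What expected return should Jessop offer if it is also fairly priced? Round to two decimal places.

6.76%

MRP (SML slope) = (20.74% − 5.39%) / (2.24 − 0.34) = 15.35% / 1.90 = 8.0789%
R_f (intercept) = 5.39% − 0.34 × 8.0789% = 2.6432%
E(R_Jessop) = R_f + β × MRP = 2.6432% + 0.51 × 8.0789% = 6.76%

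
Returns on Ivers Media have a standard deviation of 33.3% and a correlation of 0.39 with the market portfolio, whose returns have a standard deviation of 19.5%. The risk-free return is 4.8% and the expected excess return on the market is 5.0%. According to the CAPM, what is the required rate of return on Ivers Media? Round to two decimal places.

β = ρ × σ_i / σ_m = 0.39 × 33.3% / 19.5% = 0.6660
E(R) = 4.8% + 0.6660 × 5.0% = 8.13%

8.13%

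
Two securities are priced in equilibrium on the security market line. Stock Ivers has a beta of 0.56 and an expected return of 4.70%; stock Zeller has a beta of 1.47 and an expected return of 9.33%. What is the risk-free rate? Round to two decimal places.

Both satisfy E(R) = R_f + β·MRP, so the slope of the SML is
MRP = (9.33% − 4.70%) / (1.47 − 0.56) = 4.63% / 0.91 = 5.0879%
R_f = E(R_Ivers) − β_Ivers·MRP = 4.70% − 0.56 × 5.0879% = 1.8508%

1.85%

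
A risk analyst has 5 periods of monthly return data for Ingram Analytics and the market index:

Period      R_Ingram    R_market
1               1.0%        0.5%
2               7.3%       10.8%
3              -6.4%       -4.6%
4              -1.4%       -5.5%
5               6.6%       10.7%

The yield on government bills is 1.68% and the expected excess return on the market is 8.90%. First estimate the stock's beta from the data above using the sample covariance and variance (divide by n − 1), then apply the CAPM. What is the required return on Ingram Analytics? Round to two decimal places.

Mean R_i = (1.0 + 7.3 − 6.4 − 1.4 + 6.6) / 5 = 1.4200%
Mean R_m = (0.5 + 10.8 − 4.6 − 5.5 + 10.7) / 5 = 2.3800%
Σ(R_i − R̄_i)(R_m − R̄_m) = 170.2020  ⇒  Cov = 170.2020 / 4 = 42.5505
Σ(R_m − R̄_m)² = 254.4680  ⇒  Var(R_m) = 254.4680 / 4 = 63.6170
β = Cov / Var(R_m) = 42.5505 / 63.6170 = 0.6689
E(R) = R_f + β × MRP = 1.68% + 0.6689 × 8.90% = 7.63%

7.63%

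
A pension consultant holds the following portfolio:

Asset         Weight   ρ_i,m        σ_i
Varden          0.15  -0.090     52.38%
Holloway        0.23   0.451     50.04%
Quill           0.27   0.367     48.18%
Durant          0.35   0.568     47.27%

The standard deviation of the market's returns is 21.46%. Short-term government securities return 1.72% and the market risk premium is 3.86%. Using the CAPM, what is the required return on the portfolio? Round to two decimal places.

5.08%

β_Varden = -0.090 × 52.38% / 21.46% = -0.2197
β_Holloway = 0.451 × 50.04% / 21.46% = 1.0516
β_Quill = 0.367 × 48.18% / 21.46% = 0.8240
β_Durant = 0.568 × 47.27% / 21.46% = 1.2511
β_P = Σ w_i β_i = 0.15×-0.2197 + 0.23×1.0516 + 0.27×0.8240 + 0.35×1.2511 = 0.8693
E(R_P) = R_f + β_P × MRP = 1.72% + 0.8693 × 3.86% = 5.08%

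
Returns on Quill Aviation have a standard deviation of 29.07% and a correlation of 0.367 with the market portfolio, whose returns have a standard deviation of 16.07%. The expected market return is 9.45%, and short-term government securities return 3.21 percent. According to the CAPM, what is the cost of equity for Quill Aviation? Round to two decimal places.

7.35%

β = ρ × σ_i / σ_m = 0.367 × 29.07% / 16.07% = 0.6639
MRP = 9.45% − 3.21% = 6.24%
E(R) = 3.21% + 0.6639 × 6.24% = 7.35%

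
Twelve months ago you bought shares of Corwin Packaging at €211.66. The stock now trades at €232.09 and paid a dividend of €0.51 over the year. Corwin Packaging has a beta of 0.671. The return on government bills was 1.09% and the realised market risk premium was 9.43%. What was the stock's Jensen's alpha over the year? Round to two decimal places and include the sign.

Realised HPR = (P1 + D1 − P0) / P0 = (232.09 + 0.51 − 211.66) / 211.66 = 20.94 / 211.66 = 9.8932%
CAPM required = R_f + β·MRP = 1.09% + 0.671 × 9.43% = 7.41753%
α = realised − required = 9.8932% − 7.41753% = +2.48%

+2.48%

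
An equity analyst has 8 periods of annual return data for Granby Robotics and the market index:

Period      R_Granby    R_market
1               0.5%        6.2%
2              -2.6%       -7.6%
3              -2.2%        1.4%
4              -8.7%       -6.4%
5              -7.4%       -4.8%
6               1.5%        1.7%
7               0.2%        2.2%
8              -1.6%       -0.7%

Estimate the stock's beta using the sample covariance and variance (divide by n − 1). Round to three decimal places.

Mean R_i = (0.5 − 2.6 − 2.2 − 8.7 − 7.4 + 1.5 + 0.2 − 1.6) / 8 = -2.5375%
Mean R_m = (6.2 − 7.6 + 1.4 − 6.4 − 4.8 + 1.7 + 2.2 − 0.7) / 8 = -1.0000%
Σ(R_i − R̄_i)(R_m − R̄_m) = 94.7900  ⇒  Cov = 94.7900 / 7 = 13.5414
Σ(R_m − R̄_m)² = 162.3800  ⇒  Var(R_m) = 162.3800 / 7 = 23.1971
β = Cov / Var(R_m) = 13.5414 / 23.1971 = 0.5838

0.584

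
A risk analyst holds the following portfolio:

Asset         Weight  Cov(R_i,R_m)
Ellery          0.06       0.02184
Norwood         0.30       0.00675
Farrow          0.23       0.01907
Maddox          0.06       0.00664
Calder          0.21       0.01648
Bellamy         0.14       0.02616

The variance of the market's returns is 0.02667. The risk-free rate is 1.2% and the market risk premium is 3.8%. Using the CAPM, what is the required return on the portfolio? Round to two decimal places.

β_Ellery = 0.02184 / 0.02667 = 0.8189
β_Norwood = 0.00675 / 0.02667 = 0.2531
β_Farrow = 0.01907 / 0.02667 = 0.7150
β_Maddox = 0.00664 / 0.02667 = 0.2490
β_Calder = 0.01648 / 0.02667 = 0.6179
β_Bellamy = 0.02616 / 0.02667 = 0.9809
β_P = Σ w_i β_i = 0.06×0.8189 + 0.30×0.2531 + 0.23×0.7150 + 0.06×0.2490 + 0.21×0.6179 + 0.14×0.9809 = 0.5715
E(R_P) = R_f + β_P × MRP = 1.2% + 0.5715 × 3.8% = 3.37%

3.37%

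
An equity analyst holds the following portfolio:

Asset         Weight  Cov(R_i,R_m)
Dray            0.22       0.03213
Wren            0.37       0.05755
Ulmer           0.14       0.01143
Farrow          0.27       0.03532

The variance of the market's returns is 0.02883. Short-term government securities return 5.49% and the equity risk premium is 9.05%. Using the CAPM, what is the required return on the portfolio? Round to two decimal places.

17.89%

β_Dray = 0.03213 / 0.02883 = 1.1145
β_Wren = 0.05755 / 0.02883 = 1.9962
β_Ulmer = 0.01143 / 0.02883 = 0.3965
β_Farrow = 0.03532 / 0.02883 = 1.2251
β_P = Σ w_i β_i = 0.22×1.1145 + 0.37×1.9962 + 0.14×0.3965 + 0.27×1.2251 = 1.3701
E(R_P) = R_f + β_P × MRP = 5.49% + 1.3701 × 9.05% = 17.89%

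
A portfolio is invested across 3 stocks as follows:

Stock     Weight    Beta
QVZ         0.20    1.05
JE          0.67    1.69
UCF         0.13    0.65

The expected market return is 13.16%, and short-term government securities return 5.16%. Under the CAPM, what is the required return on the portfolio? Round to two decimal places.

16.57%

β_P = Σ w_i β_i = 0.20×1.05 + 0.67×1.69 + 0.13×0.65 = 1.4268
MRP = 13.16% − 5.16% = 8.00%
E(R_P) = R_f + β_P × MRP = 5.16% + 1.4268 × 8.00% = 16.57%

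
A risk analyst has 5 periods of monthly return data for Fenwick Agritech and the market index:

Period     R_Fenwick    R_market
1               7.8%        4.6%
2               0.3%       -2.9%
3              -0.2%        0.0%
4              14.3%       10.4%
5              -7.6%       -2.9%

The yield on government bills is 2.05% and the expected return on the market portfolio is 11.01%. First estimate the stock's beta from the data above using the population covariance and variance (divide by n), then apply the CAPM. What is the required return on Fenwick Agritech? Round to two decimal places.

Mean R_i = (7.8 + 0.3 − 0.2 + 14.3 − 7.6) / 5 = 2.9200%
Mean R_m = (4.6 − 2.9 + 0.0 + 10.4 − 2.9) / 5 = 1.8400%
Σ(R_i − R̄_i)(R_m − R̄_m) = 178.9060  ⇒  Cov = 178.9060 / 5 = 35.7812
Σ(R_m − R̄_m)² = 129.2120  ⇒  Var(R_m) = 129.2120 / 5 = 25.8424
β = Cov / Var(R_m) = 35.7812 / 25.8424 = 1.3846
MRP = 11.01% − 2.05% = 8.96%
E(R) = R_f + β × MRP = 2.05% + 1.3846 × 8.96% = 14.46%

14.46%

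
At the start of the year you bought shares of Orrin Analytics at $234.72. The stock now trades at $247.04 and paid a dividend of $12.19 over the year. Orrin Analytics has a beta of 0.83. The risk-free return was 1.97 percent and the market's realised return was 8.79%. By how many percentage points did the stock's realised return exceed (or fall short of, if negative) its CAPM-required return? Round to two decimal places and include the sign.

Realised HPR = (P1 + D1 − P0) / P0 = (247.04 + 12.19 − 234.72) / 234.72 = 24.51 / 234.72 = 10.4422%
MRP = 8.79% − 1.97% = 6.82%
CAPM required = R_f + β·MRP = 1.97% + 0.83 × 6.82% = 7.6306%
α = realised − required = 10.4422% − 7.6306% = +2.81%

+2.81%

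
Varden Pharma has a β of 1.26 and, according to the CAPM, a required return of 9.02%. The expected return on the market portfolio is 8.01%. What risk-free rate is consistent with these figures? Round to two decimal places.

E(R) = R_f + β(E(R_m) − R_f) = R_f(1 − β) + β·E(R_m)
9.02% = R_f × (1 − 1.26) + 1.26 × 8.01%
9.02% = R_f × -0.26 + 10.0926%
R_f = (9.02% − 10.0926%) / -0.26 = 4.13%

4.13%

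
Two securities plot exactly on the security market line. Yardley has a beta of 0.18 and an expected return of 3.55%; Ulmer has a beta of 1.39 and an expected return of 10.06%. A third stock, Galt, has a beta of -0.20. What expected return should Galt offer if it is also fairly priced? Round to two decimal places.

MRP (SML slope) = (10.06% − 3.55%) / (1.39 − 0.18) = 6.51% / 1.21 = 5.3802%
R_f (intercept) = 3.55% − 0.18 × 5.3802% = 2.5816%
E(R_Galt) = R_f + β × MRP = 2.5816% + -0.20 × 5.3802% = 1.51%

1.51%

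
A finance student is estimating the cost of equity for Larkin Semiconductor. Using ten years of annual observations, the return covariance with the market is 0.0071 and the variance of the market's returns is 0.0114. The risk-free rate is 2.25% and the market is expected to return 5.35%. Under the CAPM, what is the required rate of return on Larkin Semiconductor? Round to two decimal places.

4.18%

β = Cov(R_i, R_m) / Var(R_m) = 0.0071 / 0.0114 = 0.6228
MRP = 5.35% − 2.25% = 3.10%
E(R) = R_f + β × MRP = 2.25% + 0.6228 × 3.10% = 4.18%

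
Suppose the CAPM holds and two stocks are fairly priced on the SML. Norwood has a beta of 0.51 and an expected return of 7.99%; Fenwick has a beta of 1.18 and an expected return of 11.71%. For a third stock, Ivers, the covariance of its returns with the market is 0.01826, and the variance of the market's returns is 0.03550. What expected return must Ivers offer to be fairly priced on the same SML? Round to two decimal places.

MRP = (11.71% − 7.99%) / (1.18 − 0.51) = 5.5522%
R_f = 7.99% − 0.51 × 5.5522% = 5.1584%
β_Ivers = Cov / Var(R_m) = 0.01826 / 0.03550 = 0.5144
E(R_Ivers) = R_f + β × MRP = 5.1584% + 0.5144 × 5.5522% = 8.01%

8.01%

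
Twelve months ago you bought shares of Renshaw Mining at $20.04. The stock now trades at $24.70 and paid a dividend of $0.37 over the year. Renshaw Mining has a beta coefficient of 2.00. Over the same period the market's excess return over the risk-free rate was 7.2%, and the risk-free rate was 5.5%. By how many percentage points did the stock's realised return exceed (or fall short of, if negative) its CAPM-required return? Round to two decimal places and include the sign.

+5.20%

Realised HPR = (P1 + D1 − P0) / P0 = (24.70 + 0.37 − 20.04) / 20.04 = 5.03 / 20.04 = 25.0998%
CAPM required = R_f + β·MRP = 5.5% + 2.00 × 7.2% = 19.9000%
α = realised − required = 25.0998% − 19.9000% = +5.20%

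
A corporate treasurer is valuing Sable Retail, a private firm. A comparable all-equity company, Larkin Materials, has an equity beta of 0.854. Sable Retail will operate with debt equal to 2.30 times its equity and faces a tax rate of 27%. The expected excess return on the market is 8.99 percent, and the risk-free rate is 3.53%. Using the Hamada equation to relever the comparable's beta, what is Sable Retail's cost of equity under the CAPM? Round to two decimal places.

24.10%

β_L = β_U × [1 + (1 − t)(D/E)] = 0.854 × [1 + (1 − 0.27) × 2.30]
    = 0.854 × [1 + 0.73 × 2.30] = 0.854 × 2.6790 = 2.2879
E(R) = R_f + β_L × MRP = 3.53% + 2.2879 × 8.99% = 24.10%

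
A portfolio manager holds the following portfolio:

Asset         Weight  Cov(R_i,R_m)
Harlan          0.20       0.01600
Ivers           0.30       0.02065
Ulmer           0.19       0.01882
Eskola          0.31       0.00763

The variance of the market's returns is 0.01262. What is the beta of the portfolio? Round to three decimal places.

1.215

β_Harlan = 0.01600 / 0.01262 = 1.2678
β_Ivers = 0.02065 / 0.01262 = 1.6363
β_Ulmer = 0.01882 / 0.01262 = 1.4913
β_Eskola = 0.00763 / 0.01262 = 0.6046
β_P = Σ w_i β_i = 0.20×1.2678 + 0.30×1.6363 + 0.19×1.4913 + 0.31×0.6046 = 1.2152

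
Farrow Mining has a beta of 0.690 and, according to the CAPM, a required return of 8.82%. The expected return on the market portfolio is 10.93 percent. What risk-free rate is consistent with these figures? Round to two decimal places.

4.12%

E(R) = R_f + β(E(R_m) − R_f) = R_f(1 − β) + β·E(R_m)
8.82% = R_f × (1 − 0.690) + 0.690 × 10.93%
8.82% = R_f × 0.310 + 7.54170%
R_f = (8.82% − 7.54170%) / 0.310 = 4.12%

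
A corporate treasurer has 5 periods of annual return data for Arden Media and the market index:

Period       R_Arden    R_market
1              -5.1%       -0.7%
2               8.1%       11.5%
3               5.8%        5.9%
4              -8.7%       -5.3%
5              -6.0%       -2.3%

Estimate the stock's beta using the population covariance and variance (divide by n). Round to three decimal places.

Mean R_i = (-5.1 + 8.1 + 5.8 − 8.7 − 6.0) / 5 = -1.1800%
Mean R_m = (-0.7 + 11.5 + 5.9 − 5.3 − 2.3) / 5 = 1.8200%
Σ(R_i − R̄_i)(R_m − R̄_m) = 201.5880  ⇒  Cov = 201.5880 / 5 = 40.3176
Σ(R_m − R̄_m)² = 184.3680  ⇒  Var(R_m) = 184.3680 / 5 = 36.8736
β = Cov / Var(R_m) = 40.3176 / 36.8736 = 1.0934

1.093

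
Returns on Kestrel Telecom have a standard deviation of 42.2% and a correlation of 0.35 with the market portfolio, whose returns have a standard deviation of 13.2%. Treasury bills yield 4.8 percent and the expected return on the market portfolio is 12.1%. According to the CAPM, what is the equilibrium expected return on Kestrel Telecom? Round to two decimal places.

12.97%

β = ρ × σ_i / σ_m = 0.35 × 42.2% / 13.2% = 1.1189
MRP = 12.1% − 4.8% = 7.30%
E(R) = 4.8% + 1.1189 × 7.3% = 12.97%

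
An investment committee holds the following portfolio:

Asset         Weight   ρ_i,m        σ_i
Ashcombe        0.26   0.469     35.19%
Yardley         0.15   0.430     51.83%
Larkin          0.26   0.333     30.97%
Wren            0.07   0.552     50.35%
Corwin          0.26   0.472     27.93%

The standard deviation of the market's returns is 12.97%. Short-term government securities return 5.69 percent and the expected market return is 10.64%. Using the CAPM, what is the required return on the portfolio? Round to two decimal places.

β_Ashcombe = 0.469 × 35.19% / 12.97% = 1.2725
β_Yardley = 0.430 × 51.83% / 12.97% = 1.7183
β_Larkin = 0.333 × 30.97% / 12.97% = 0.7951
β_Wren = 0.552 × 50.35% / 12.97% = 2.1429
β_Corwin = 0.472 × 27.93% / 12.97% = 1.0164
β_P = Σ w_i β_i = 0.26×1.2725 + 0.15×1.7183 + 0.26×0.7951 + 0.07×2.1429 + 0.26×1.0164 = 1.2096
MRP = 10.64% − 5.69% = 4.95%
E(R_P) = R_f + β_P × MRP = 5.69% + 1.2096 × 4.95% = 11.68%

11.68%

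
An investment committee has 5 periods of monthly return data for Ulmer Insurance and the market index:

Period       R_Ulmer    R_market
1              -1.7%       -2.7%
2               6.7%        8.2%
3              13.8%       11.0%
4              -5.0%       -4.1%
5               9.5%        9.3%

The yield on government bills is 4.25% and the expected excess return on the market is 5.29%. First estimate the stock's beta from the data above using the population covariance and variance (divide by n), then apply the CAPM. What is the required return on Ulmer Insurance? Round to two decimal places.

Mean R_i = (-1.7 + 6.7 + 13.8 − 5.0 + 9.5) / 5 = 4.6600%
Mean R_m = (-2.7 + 8.2 + 11.0 − 4.1 + 9.3) / 5 = 4.3400%
Σ(R_i − R̄_i)(R_m − R̄_m) = 219.0580  ⇒  Cov = 219.0580 / 5 = 43.8116
Σ(R_m − R̄_m)² = 204.6520  ⇒  Var(R_m) = 204.6520 / 5 = 40.9304
β = Cov / Var(R_m) = 43.8116 / 40.9304 = 1.0704
E(R) = R_f + β × MRP = 4.25% + 1.0704 × 5.29% = 9.91%

9.91%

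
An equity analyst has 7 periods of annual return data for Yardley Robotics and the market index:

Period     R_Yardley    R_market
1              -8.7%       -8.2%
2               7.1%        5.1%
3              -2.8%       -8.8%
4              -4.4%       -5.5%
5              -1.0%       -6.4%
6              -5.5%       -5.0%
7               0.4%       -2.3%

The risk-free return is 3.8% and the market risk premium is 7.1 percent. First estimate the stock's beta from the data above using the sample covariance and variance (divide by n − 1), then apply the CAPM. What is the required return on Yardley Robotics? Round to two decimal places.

10.33%

Mean R_i = (-8.7 + 7.1 − 2.8 − 4.4 − 1.0 − 5.5 + 0.4) / 7 = -2.1286%
Mean R_m = (-8.2 + 5.1 − 8.8 − 5.5 − 6.4 − 5.0 − 2.3) / 7 = -4.4429%
Σ(R_i − R̄_i)(R_m − R̄_m) = 123.1714  ⇒  Cov = 123.1714 / 6 = 20.5286
Σ(R_m − R̄_m)² = 134.0171  ⇒  Var(R_m) = 134.0171 / 6 = 22.3362
β = Cov / Var(R_m) = 20.5286 / 22.3362 = 0.9191
E(R) = R_f + β × MRP = 3.8% + 0.9191 × 7.1% = 10.33%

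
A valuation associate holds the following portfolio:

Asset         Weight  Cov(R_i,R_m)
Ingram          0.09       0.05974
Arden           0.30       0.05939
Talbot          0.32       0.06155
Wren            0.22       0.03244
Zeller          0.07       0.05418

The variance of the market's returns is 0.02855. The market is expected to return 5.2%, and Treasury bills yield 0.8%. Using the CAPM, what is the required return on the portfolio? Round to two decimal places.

β_Ingram = 0.05974 / 0.02855 = 2.0925
β_Arden = 0.05939 / 0.02855 = 2.0802
β_Talbot = 0.06155 / 0.02855 = 2.1559
β_Wren = 0.03244 / 0.02855 = 1.1363
β_Zeller = 0.05418 / 0.02855 = 1.8977
β_P = Σ w_i β_i = 0.09×2.0925 + 0.30×2.0802 + 0.32×2.1559 + 0.22×1.1363 + 0.07×1.8977 = 1.8851
MRP = 5.2% − 0.8% = 4.40%
E(R_P) = R_f + β_P × MRP = 0.8% + 1.8851 × 4.4% = 9.09%

9.09%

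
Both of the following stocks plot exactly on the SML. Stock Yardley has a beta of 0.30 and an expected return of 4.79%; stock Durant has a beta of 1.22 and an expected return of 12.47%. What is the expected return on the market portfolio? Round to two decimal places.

10.63%

Both satisfy E(R) = R_f + β·MRP, so the slope of the SML is
MRP = (12.47% − 4.79%) / (1.22 − 0.30) = 7.68% / 0.92 = 8.3478%
R_f = E(R_Yardley) − β_Yardley·MRP = 4.79% − 0.30 × 8.3478% = 2.2857%
E(R_m) = R_f + MRP = 2.2857% + 8.3478% = 10.63%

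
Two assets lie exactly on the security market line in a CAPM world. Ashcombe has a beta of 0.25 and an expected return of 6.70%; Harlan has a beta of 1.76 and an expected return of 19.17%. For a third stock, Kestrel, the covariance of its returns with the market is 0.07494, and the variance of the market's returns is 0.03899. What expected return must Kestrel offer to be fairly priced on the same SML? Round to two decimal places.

MRP = (19.17% − 6.70%) / (1.76 − 0.25) = 8.2583%
R_f = 6.70% − 0.25 × 8.2583% = 4.6354%
β_Kestrel = Cov / Var(R_m) = 0.07494 / 0.03899 = 1.9220
E(R_Kestrel) = R_f + β × MRP = 4.6354% + 1.9220 × 8.2583% = 20.51%

20.51%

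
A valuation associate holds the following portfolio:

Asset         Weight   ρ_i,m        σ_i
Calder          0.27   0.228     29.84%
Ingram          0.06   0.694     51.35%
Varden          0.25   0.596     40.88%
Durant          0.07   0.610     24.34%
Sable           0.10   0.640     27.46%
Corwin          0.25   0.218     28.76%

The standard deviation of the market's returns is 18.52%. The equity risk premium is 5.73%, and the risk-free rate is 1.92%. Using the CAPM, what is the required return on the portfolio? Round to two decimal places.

β_Calder = 0.228 × 29.84% / 18.52% = 0.3674
β_Ingram = 0.694 × 51.35% / 18.52% = 1.9242
β_Varden = 0.596 × 40.88% / 18.52% = 1.3156
β_Durant = 0.610 × 24.34% / 18.52% = 0.8017
β_Sable = 0.640 × 27.46% / 18.52% = 0.9489
β_Corwin = 0.218 × 28.76% / 18.52% = 0.3385
β_P = Σ w_i β_i = 0.27×0.3674 + 0.06×1.9242 + 0.25×1.3156 + 0.07×0.8017 + 0.10×0.9489 + 0.25×0.3385 = 0.7792
E(R_P) = R_f + β_P × MRP = 1.92% + 0.7792 × 5.73% = 6.38%

6.38%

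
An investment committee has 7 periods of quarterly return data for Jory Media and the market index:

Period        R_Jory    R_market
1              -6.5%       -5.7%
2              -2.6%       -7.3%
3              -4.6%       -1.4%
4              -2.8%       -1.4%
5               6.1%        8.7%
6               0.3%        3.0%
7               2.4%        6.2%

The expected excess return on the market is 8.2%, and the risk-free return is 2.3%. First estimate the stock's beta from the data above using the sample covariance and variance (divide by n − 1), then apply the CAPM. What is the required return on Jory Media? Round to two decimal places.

7.62%

Mean R_i = (-6.5 − 2.6 − 4.6 − 2.8 + 6.1 + 0.3 + 2.4) / 7 = -1.1000%
Mean R_m = (-5.7 − 7.3 − 1.4 − 1.4 + 8.7 + 3.0 + 6.2) / 7 = 0.3000%
Σ(R_i − R̄_i)(R_m − R̄_m) = 137.5500  ⇒  Cov = 137.5500 / 6 = 22.9250
Σ(R_m − R̄_m)² = 212.2000  ⇒  Var(R_m) = 212.2000 / 6 = 35.3667
β = Cov / Var(R_m) = 22.9250 / 35.3667 = 0.6482
E(R) = R_f + β × MRP = 2.3% + 0.6482 × 8.2% = 7.62%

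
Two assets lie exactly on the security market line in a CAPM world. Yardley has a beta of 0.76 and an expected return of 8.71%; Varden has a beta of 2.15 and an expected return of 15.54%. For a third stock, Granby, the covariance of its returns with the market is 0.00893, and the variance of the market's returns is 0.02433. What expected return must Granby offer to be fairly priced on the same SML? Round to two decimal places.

MRP = (15.54% − 8.71%) / (2.15 − 0.76) = 4.9137%
R_f = 8.71% − 0.76 × 4.9137% = 4.9756%
β_Granby = Cov / Var(R_m) = 0.00893 / 0.02433 = 0.3670
E(R_Granby) = R_f + β × MRP = 4.9756% + 0.3670 × 4.9137% = 6.78%

6.78%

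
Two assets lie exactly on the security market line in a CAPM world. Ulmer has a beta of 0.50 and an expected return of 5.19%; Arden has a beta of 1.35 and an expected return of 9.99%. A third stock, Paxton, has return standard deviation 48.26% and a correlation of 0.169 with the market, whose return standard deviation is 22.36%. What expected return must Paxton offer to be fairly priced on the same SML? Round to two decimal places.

MRP = (9.99% − 5.19%) / (1.35 − 0.50) = 5.6471%
R_f = 5.19% − 0.50 × 5.6471% = 2.3665%
β_Paxton = ρ·σ_i/σ_m = 0.169 × 48.26 / 22.36 = 0.3648
E(R_Paxton) = R_f + β × MRP = 2.3665% + 0.3648 × 5.6471% = 4.43%

4.43%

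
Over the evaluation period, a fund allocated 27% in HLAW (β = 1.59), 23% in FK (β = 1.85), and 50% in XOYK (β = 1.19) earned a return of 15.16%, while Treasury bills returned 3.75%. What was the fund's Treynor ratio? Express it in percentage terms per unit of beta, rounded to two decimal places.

β_P = 0.27×1.59 + 0.23×1.85 + 0.50×1.19 = 1.4498
Treynor = (R_P − R_f) / β_P = (15.16% − 3.75%) / 1.4498 = 11.41% / 1.4498 = 7.87%

7.87%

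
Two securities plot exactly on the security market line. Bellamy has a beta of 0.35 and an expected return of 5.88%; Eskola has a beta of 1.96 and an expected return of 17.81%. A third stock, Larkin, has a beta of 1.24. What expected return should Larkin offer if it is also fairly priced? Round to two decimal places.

MRP (SML slope) = (17.81% − 5.88%) / (1.96 − 0.35) = 11.93% / 1.61 = 7.4099%
R_f (intercept) = 5.88% − 0.35 × 7.4099% = 3.2865%
E(R_Larkin) = R_f + β × MRP = 3.2865% + 1.24 × 7.4099% = 12.47%

12.47%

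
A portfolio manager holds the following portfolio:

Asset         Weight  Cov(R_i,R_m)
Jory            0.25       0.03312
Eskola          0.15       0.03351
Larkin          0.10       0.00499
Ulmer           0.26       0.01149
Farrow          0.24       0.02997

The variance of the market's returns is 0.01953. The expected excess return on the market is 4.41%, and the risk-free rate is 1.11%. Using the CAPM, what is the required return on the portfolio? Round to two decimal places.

β_Jory = 0.03312 / 0.01953 = 1.6959
β_Eskola = 0.03351 / 0.01953 = 1.7158
β_Larkin = 0.00499 / 0.01953 = 0.2555
β_Ulmer = 0.01149 / 0.01953 = 0.5883
β_Farrow = 0.02997 / 0.01953 = 1.5346
β_P = Σ w_i β_i = 0.25×1.6959 + 0.15×1.7158 + 0.10×0.2555 + 0.26×0.5883 + 0.24×1.5346 = 1.2282
E(R_P) = R_f + β_P × MRP = 1.11% + 1.2282 × 4.41% = 6.53%

6.53%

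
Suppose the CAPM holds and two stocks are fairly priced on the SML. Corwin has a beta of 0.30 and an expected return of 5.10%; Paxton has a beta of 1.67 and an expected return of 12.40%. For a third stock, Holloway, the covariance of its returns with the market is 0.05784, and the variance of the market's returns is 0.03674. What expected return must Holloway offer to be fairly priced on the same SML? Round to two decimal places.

11.89%

MRP = (12.40% − 5.10%) / (1.67 − 0.30) = 5.3285%
R_f = 5.10% − 0.30 × 5.3285% = 3.5015%
β_Holloway = Cov / Var(R_m) = 0.05784 / 0.03674 = 1.5743
E(R_Holloway) = R_f + β × MRP = 3.5015% + 1.5743 × 5.3285% = 11.89%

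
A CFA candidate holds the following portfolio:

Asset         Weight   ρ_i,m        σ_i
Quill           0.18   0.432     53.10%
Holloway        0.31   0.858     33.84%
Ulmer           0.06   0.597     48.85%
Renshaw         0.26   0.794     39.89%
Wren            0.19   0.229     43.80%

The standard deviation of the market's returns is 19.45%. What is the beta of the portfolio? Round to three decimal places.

β_Quill = 0.432 × 53.10% / 19.45% = 1.1794
β_Holloway = 0.858 × 33.84% / 19.45% = 1.4928
β_Ulmer = 0.597 × 48.85% / 19.45% = 1.4994
β_Renshaw = 0.794 × 39.89% / 19.45% = 1.6284
β_Wren = 0.229 × 43.80% / 19.45% = 0.5157
β_P = Σ w_i β_i = 0.18×1.1794 + 0.31×1.4928 + 0.06×1.4994 + 0.26×1.6284 + 0.19×0.5157 = 1.2864

1.286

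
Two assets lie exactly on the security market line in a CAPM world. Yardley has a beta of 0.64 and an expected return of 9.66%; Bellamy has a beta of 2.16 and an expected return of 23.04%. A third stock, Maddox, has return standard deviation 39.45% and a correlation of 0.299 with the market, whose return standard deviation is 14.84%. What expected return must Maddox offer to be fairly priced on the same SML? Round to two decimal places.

MRP = (23.04% − 9.66%) / (2.16 − 0.64) = 8.8026%
R_f = 9.66% − 0.64 × 8.8026% = 4.0263%
β_Maddox = ρ·σ_i/σ_m = 0.299 × 39.45 / 14.84 = 0.7948
E(R_Maddox) = R_f + β × MRP = 4.0263% + 0.7948 × 8.8026% = 11.02%

11.02%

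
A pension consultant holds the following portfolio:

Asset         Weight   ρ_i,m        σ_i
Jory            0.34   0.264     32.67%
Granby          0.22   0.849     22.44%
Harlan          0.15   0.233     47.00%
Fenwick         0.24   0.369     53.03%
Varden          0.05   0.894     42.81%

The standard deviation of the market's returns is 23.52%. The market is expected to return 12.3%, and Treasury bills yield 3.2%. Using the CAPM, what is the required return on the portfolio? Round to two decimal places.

β_Jory = 0.264 × 32.67% / 23.52% = 0.3667
β_Granby = 0.849 × 22.44% / 23.52% = 0.8100
β_Harlan = 0.233 × 47.00% / 23.52% = 0.4656
β_Fenwick = 0.369 × 53.03% / 23.52% = 0.8320
β_Varden = 0.894 × 42.81% / 23.52% = 1.6272
β_P = Σ w_i β_i = 0.34×0.3667 + 0.22×0.8100 + 0.15×0.4656 + 0.24×0.8320 + 0.05×1.6272 = 0.6538
MRP = 12.3% − 3.2% = 9.10%
E(R_P) = R_f + β_P × MRP = 3.2% + 0.6538 × 9.1% = 9.15%

9.15%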